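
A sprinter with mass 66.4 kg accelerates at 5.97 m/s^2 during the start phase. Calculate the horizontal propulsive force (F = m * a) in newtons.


F = m * a
= 66.4 * 5.97
= 396.41 N

396.41 N


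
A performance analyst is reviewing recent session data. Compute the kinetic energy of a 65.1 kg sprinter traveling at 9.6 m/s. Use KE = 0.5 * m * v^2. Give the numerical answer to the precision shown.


Velocity squared = 92.16
KE = 0.5 * 65.1 * 92.16 = 2999.81 J

2999.81 J


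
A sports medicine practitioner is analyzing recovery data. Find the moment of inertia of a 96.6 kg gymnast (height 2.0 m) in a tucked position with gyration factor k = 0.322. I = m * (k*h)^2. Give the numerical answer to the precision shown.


Radius of gyration = 0.322 * 2.0 = 0.644 m
I = 96.6 * 0.644^2
= 96.6 * 0.414736
= 40.063 kg*m^2

40.063 kg*m^2


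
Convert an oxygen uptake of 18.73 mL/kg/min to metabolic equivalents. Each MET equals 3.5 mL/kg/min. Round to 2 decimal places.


One MET = 3.5 mL/kg/min
Number of METs = 18.73 / 3.5
= 5.35 METs

5.35 METs


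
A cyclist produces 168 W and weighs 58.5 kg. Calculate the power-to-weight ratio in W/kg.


P/W = power / mass
= 168 / 58.5
= 2.872 W/kg

2.872 W/kg


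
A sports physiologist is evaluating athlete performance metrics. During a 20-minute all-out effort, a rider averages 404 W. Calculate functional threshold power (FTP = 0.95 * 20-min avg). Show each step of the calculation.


FTP = 0.95 * 404
= 383.8 W

383.8 W


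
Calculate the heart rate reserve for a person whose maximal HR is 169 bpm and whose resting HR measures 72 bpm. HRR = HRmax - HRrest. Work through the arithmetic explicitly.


HRmax = 169 bpm
HRrest = 72 bpm
HRR = 169 - 72 = 97 bpm

97 bpm


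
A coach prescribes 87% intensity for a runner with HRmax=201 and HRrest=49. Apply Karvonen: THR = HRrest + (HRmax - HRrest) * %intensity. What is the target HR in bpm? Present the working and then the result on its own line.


Heart rate reserve = 201 - 49 = 152
Intensity fraction = 87 / 100 = 0.87
THR = 49 + 152 * 0.87 = 181.24 bpm

181.24 bpm


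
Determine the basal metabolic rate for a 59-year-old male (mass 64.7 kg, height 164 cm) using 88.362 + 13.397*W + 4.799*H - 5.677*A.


BMR = 88.362 + 13.397*64.7 + 4.799*164 - 5.677*59
= 1407.24 kcal/day

1407.24 kcal/day


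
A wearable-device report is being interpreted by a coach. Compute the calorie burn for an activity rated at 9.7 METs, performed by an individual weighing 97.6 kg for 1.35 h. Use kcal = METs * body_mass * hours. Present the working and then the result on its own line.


Product of METs and mass = 9.7 * 97.6 = 946.72
Total kcal = 946.72 * 1.35 = 1278.07 kcal

1278.07 kcal


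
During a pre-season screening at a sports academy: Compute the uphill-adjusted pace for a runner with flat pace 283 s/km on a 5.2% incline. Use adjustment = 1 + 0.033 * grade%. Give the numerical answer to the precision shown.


Adjustment factor = 1 + 0.033 * 5.2 = 1.1716
Grade-adjusted pace = 283 * 1.1716 = 331.56 s/km

331.56 s/km


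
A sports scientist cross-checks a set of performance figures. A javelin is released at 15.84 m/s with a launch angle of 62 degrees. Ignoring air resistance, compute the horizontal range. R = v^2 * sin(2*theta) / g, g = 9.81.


Launch speed squared = 250.9056
sin(2 * 62 deg) = 0.829038
Range = 250.9056 * 0.829038 / 9.81
= 21.204 m

21.204 m


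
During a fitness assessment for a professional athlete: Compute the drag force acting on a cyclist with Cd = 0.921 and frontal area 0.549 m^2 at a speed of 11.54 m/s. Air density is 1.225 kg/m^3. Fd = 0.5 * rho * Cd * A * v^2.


Step 1: v^2 = 133.1716
Step 2: Fd = 0.5 * 1.225 * 0.921 * 0.549 * 133.1716
= 41.243 N

41.243 N


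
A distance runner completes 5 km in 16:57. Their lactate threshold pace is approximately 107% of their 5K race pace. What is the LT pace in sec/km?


Convert to seconds: 16 min 57 s = 1017 s
Pace per km = 1017 / 5 = 203.4 s/km
LT pace = 203.4 * 1.07 = 217.64 s/km

217.64 s/km


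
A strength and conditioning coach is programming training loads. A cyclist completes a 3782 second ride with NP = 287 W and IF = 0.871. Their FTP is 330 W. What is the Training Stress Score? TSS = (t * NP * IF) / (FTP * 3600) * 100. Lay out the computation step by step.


t * NP * IF = 3782 * 287 * 0.871 = 945413.014
FTP * 3600 = 1188000
TSS = (945413.014 / 1188000) * 100 = 79.58

79.58 TSS


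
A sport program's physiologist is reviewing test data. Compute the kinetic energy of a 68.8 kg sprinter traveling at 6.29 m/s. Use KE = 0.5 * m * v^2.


Velocity squared = 39.5641
KE = 0.5 * 68.8 * 39.5641 = 1361.01 J

1361.01 J


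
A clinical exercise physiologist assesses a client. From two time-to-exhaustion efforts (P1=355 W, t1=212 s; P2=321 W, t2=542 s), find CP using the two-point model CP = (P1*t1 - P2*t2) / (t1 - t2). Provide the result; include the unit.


Work in trial 1 = 75260 J
Work in trial 2 = 173982 J
Delta work = -98722 J
Delta time = -330 s
CP = -98722 / -330 = 299.16 W

299.16 W


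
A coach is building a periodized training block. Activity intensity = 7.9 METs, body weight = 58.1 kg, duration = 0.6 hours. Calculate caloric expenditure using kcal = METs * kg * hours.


kcal = 7.9 * 58.1 * 0.6
= 458.99 * 0.6
= 275.39 kcal

275.39 kcal


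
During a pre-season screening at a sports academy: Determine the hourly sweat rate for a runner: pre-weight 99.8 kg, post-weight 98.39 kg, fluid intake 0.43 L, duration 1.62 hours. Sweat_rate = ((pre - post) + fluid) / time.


Mass lost = 99.8 - 98.39 = 1.41 kg
Add fluid consumed: 1.41 + 0.43 = 1.84 L total sweat
Sweat rate = 1.84 / 1.62 = 1.136 L/h

1.136 L/h


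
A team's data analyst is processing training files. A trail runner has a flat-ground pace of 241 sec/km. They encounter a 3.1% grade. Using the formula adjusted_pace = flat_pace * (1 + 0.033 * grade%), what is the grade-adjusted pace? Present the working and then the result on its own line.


Grade factor = 1 + 0.033 * 3.1 = 1.1023
Adjusted = 241 * 1.1023 = 265.65 sec/km

265.65 s/km


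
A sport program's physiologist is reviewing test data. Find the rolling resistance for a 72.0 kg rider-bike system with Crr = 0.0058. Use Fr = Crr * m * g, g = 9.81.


m * g = 72.0 * 9.81 = 706.32 N
Fr = 0.0058 * 706.32 = 4.097 N

4.097 N


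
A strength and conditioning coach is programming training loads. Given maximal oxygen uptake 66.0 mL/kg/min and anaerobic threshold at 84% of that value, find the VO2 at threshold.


Percentage as decimal = 0.84
VO2 at AT = 66.0 * 0.84 = 55.44 mL/kg/min

55.44 mL/kg/min


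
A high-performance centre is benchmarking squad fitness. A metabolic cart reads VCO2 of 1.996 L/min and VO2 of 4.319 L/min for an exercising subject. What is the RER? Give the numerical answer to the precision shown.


RER = VCO2 / VO2 = 1.996 / 4.319 = 0.4621

0.4621


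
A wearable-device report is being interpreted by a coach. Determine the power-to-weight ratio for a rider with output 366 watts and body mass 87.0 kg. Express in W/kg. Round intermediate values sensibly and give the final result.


P/W = 366 / 87.0 = 4.207 W/kg

4.207 W/kg


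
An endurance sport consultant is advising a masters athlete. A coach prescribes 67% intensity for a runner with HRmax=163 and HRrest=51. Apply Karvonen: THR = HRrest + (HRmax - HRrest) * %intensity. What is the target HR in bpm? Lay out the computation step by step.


Heart rate reserve = 163 - 51 = 112
Intensity fraction = 67 / 100 = 0.67
THR = 51 + 112 * 0.67 = 126.04 bpm

126.04 bpm


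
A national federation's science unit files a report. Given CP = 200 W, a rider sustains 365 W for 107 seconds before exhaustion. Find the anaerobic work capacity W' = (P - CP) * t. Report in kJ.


Excess power = 365 - 200 = 165 W
Work above CP = 165 * 107 = 17655 J
W' = 17.655 kJ

17.655 kJ


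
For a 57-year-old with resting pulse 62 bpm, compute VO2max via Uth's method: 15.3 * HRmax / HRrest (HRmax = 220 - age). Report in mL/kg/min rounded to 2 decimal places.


Step 1: HRmax = 220 - 57 = 163 bpm
Step 2: Ratio = 163 / 62 = 2.629
Step 3: VO2max = 15.3 * 2.629 = 40.22 mL/kg/min

40.22 mL/kg/min


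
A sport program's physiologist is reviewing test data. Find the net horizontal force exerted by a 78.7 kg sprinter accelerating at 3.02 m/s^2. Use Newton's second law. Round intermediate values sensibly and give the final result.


Newton's second law: F = m * a
F = 78.7 * 3.02 = 237.67 N

237.67 N


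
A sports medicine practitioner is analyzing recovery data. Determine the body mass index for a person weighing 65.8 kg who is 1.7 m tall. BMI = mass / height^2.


BMI = mass / height^2
= 65.8 / 1.7^2
= 65.8 / 2.89
= 22.77 kg/m^2

22.77 kg/m^2


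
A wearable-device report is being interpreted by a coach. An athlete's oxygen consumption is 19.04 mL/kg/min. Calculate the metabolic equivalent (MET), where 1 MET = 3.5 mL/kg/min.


MET = VO2 / 3.5
= 19.04 / 3.5
= 5.44 METs

5.44 METs


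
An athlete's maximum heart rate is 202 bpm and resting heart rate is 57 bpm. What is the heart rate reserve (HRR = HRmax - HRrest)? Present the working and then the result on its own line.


HRR = HRmax - HRrest
= 202 - 57
= 145 bpm

145 bpm


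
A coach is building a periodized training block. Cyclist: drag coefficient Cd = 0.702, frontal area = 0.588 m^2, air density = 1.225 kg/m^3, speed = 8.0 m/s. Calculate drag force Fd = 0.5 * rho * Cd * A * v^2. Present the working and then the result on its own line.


v^2 = 8.0^2 = 64.0
Fd = 0.5 * 1.225 * 0.702 * 0.588 * 64.0
= 16.181 N

16.181 N


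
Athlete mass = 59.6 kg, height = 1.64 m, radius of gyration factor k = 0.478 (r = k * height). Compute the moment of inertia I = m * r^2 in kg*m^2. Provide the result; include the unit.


r = k * height = 0.478 * 1.64 = 0.78392 m
r^2 = 0.78392^2 = 0.614531
I = 59.6 * 0.614531 = 36.626 kg*m^2

36.626 kg*m^2


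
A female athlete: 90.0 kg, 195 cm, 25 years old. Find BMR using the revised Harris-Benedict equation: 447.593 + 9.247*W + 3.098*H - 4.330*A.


Intercept = 447.593
Weight contribution = 9.247 * 90.0 = 832.23
Height contribution = 3.098 * 195 = 604.11
Age contribution = 4.33 * 25 = 108.25
BMR = 447.593 + 832.23 + 604.11 - 108.25
= 1775.68 kcal/day

1775.68 kcal/day


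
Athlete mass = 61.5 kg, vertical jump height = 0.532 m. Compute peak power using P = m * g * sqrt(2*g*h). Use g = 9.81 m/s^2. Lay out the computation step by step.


sqrt(2 * 9.81 * 0.532) = sqrt(10.43784) = 3.230765 m/s
P = 61.5 * 9.81 * 3.230765
= 1949.17 W

1949.17 W


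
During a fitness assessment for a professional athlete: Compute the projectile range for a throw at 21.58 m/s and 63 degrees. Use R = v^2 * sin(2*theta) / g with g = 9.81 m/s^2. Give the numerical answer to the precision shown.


Two times the angle = 126 degrees
sin(126) = 0.809017
R = 465.6964 * 0.809017 / 9.81 = 38.405 m

38.405 m


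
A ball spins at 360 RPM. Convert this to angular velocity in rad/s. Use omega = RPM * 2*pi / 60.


omega = 360 * 2 * pi / 60
= 360 * 6.28318531 / 60
= 2261.947 / 60
= 37.699 rad/s

37.699 rad/s


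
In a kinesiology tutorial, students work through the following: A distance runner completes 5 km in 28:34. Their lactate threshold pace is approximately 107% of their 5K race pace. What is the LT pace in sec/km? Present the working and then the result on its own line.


Convert to seconds: 28 min 34 s = 1714 s
Pace per km = 1714 / 5 = 342.8 s/km
LT pace = 342.8 * 1.07 = 366.8 s/km

366.8 s/km


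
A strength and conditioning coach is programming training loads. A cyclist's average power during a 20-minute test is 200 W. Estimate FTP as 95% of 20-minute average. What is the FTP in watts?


FTP = 20-min power * 0.95
= 200 * 0.95
= 190.0 W

190.0 W


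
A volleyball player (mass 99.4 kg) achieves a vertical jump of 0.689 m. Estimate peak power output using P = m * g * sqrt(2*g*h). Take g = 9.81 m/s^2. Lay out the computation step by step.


2 * g * h = 2 * 9.81 * 0.689 = 13.51818
sqrt(13.51818) = 3.676708 m/s
P = 99.4 * 9.81 * 3.676708 = 3585.21 W

3585.21 W


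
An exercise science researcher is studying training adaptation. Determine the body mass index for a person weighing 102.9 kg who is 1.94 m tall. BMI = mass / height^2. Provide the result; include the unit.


BMI = mass / height^2
= 102.9 / 1.94^2
= 102.9 / 3.7636
= 27.34 kg/m^2

27.34 kg/m^2


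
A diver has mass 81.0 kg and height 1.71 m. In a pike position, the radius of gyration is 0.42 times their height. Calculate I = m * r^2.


r = 0.42 * 1.71 = 0.7182 m
I = m * r^2 = 81.0 * 0.515811 = 41.781 kg*m^2

41.781 kg*m^2


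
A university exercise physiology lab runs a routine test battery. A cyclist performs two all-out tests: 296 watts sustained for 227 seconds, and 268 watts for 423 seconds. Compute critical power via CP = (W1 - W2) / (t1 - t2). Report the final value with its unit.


W1 = P1 * t1 = 296 * 227 = 67192 J
W2 = P2 * t2 = 268 * 423 = 113364 J
CP = (67192 - 113364) / (227 - 423)
= 235.57 W

235.57 W


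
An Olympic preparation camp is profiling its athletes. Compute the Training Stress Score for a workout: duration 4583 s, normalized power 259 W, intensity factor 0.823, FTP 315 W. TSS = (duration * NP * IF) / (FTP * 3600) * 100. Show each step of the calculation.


Product = 4583 * 259 * 0.823 = 976898.531
Base = 315 * 3600 = 1134000
TSS = 976898.531 / 1134000 * 100 = 86.15

86.15 TSS


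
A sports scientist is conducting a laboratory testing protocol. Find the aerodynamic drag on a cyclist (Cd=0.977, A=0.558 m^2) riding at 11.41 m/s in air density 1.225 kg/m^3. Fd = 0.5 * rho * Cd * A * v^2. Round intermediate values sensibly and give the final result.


Fd = 0.5 * 1.225 * 0.977 * 0.558 * 11.41^2
= 0.5 * 1.225 * 0.977 * 0.558 * 130.1881
= 43.472 N

43.472 N


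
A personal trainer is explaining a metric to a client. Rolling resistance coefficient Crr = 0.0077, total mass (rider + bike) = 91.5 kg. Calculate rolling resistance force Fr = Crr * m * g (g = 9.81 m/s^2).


Fr = Crr * m * g
= 0.0077 * 91.5 * 9.81
= 6.912 N

6.912 N


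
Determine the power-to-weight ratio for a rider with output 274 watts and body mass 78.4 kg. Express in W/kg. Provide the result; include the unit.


P/W = 274 / 78.4 = 3.495 W/kg

3.495 W/kg


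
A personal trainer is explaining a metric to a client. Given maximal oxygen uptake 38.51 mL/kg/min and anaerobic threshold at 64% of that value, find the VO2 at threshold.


Percentage as decimal = 0.64
VO2 at AT = 38.51 * 0.64 = 24.65 mL/kg/min

24.65 mL/kg/min


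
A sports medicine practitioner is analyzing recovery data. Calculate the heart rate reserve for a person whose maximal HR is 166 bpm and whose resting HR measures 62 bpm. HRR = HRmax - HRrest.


HRmax = 166 bpm
HRrest = 62 bpm
HRR = 166 - 62 = 104 bpm

104 bpm


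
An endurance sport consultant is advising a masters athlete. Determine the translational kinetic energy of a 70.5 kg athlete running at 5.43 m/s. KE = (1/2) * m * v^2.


KE = 0.5 * m * v^2
= 0.5 * 70.5 * 5.43^2
= 0.5 * 70.5 * 29.4849
= 1039.34 J

1039.34 J


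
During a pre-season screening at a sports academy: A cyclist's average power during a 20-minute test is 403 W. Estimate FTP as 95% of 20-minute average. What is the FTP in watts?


FTP = 20-min power * 0.95
= 403 * 0.95
= 382.85 W

382.85 W


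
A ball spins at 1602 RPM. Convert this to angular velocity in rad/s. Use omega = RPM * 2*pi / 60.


omega = 1602 * 2 * pi / 60
= 1602 * 6.28318531 / 60
= 10065.663 / 60
= 167.761 rad/s

167.761 rad/s


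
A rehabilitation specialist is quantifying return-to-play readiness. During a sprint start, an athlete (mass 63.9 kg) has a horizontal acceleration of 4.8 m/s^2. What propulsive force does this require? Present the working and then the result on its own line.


Propulsive force = mass * acceleration
= 63.9 kg * 4.8 m/s^2
= 306.72 N

306.72 N


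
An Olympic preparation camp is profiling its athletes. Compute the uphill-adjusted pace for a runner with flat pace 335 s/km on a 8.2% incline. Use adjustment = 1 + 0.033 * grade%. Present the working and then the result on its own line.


Adjustment factor = 1 + 0.033 * 8.2 = 1.2706
Grade-adjusted pace = 335 * 1.2706 = 425.65 s/km

425.65 s/km


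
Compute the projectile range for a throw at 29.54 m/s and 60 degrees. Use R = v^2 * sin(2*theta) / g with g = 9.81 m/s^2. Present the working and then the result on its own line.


Two times the angle = 120 degrees
sin(120) = 0.866025
R = 872.6116 * 0.866025 / 9.81 = 77.034 m

77.034 m


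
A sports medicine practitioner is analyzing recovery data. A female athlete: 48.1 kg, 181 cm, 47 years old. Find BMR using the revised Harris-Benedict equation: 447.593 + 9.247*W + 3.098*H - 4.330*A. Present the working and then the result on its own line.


Intercept = 447.593
Weight contribution = 9.247 * 48.1 = 444.7807
Height contribution = 3.098 * 181 = 560.738
Age contribution = 4.33 * 47 = 203.51
BMR = 447.593 + 444.7807 + 560.738 - 203.51
= 1249.6 kcal/day

1249.6 kcal/day


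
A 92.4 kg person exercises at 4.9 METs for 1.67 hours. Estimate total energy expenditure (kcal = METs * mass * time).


Energy = METs * mass(kg) * time(h)
= 4.9 * 92.4 * 1.67
= 756.11 kcal

756.11 kcal


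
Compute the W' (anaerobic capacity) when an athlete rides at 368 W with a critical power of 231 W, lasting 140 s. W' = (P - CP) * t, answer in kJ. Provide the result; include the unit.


Above-CP power = 137 W
Duration = 140 s
W' = 137 * 140 = 19180 J
Convert: 19180 / 1000 = 19.18 kJ

19.18 kJ


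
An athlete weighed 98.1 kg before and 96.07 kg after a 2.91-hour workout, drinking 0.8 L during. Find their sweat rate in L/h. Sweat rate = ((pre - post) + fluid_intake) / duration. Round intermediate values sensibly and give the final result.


Body mass change = 2.03 kg
Total sweat loss = 2.03 + 0.8 = 2.83 L
Rate = 2.83 / 2.91 = 0.973 L/h

0.973 L/h


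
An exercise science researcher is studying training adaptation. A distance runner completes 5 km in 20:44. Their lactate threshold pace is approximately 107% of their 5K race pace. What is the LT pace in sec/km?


Convert to seconds: 20 min 44 s = 1244 s
Pace per km = 1244 / 5 = 248.8 s/km
LT pace = 248.8 * 1.07 = 266.22 s/km

266.22 s/km


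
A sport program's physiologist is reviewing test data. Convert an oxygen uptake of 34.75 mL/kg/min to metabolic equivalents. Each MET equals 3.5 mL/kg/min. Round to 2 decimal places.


One MET = 3.5 mL/kg/min
Number of METs = 34.75 / 3.5
= 9.93 METs

9.93 METs


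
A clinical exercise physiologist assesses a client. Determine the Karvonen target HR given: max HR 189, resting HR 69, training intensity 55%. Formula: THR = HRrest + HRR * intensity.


HRR = HRmax - HRrest = 189 - 69 = 120
THR = 69 + 120 * 0.55
= 135.0 bpm

135.0 bpm


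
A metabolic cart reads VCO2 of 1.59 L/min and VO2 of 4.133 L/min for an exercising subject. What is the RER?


RER = VCO2 / VO2 = 1.59 / 4.133 = 0.3847

0.3847


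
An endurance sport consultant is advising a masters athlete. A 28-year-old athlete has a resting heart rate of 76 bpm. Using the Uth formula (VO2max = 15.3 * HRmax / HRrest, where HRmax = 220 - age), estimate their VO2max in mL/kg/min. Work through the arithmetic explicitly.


HRmax = 220 - 28 = 192 bpm
Ratio = HRmax / HRrest = 192 / 76 = 2.5263
VO2max = 15.3 * 2.5263 = 38.65 mL/kg/min

38.65 mL/kg/min


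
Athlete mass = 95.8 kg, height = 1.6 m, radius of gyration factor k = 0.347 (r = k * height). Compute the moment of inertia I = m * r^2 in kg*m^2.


r = k * height = 0.347 * 1.6 = 0.5552 m
r^2 = 0.5552^2 = 0.308247
I = 95.8 * 0.308247 = 29.53 kg*m^2

29.53 kg*m^2


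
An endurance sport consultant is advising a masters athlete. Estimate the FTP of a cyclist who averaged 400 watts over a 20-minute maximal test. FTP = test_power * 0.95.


FTP = 400 * 0.95 = 380.0 W

380.0 W


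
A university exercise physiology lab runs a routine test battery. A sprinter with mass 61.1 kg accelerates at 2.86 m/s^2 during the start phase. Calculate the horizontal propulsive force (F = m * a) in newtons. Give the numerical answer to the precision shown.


F = m * a
= 61.1 * 2.86
= 174.75 N

174.75 N


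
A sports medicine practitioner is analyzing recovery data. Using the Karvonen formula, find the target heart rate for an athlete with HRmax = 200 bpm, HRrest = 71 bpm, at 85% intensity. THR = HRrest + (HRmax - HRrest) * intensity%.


HRR = 200 - 71 = 129
THR = 71 + 129 * 0.85
= 71 + 109.65
= 180.65 bpm

180.65 bpm


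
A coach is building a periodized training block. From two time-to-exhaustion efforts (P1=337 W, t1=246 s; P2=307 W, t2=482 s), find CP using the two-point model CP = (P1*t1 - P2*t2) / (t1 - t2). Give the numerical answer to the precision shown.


Work in trial 1 = 82902 J
Work in trial 2 = 147974 J
Delta work = -65072 J
Delta time = -236 s
CP = -65072 / -236 = 275.73 W

275.73 W


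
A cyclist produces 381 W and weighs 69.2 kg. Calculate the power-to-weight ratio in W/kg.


P/W = power / mass
= 381 / 69.2
= 5.506 W/kg

5.506 W/kg


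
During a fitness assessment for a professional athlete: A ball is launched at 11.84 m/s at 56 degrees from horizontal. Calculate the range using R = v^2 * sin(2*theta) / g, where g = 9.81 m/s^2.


sin(2 * 56) = sin(112) = 0.927184
v^2 = 11.84^2 = 140.1856
R = 140.1856 * 0.927184 / 9.81
= 13.25 m

13.25 m


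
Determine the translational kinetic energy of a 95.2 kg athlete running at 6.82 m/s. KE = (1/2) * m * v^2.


KE = 0.5 * m * v^2
= 0.5 * 95.2 * 6.82^2
= 0.5 * 95.2 * 46.5124
= 2213.99 J

2213.99 J


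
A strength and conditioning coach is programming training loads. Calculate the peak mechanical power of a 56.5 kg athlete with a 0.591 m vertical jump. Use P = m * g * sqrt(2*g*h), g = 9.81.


First, sqrt(2gh) = sqrt(2 * 9.81 * 0.591)
= sqrt(11.59542) = 3.405205 m/s
Power = 56.5 * 9.81 * 3.405205 = 1887.39 W

1887.39 W


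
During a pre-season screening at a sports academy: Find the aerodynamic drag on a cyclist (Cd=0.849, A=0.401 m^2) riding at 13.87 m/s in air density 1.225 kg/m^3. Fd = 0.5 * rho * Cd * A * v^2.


Fd = 0.5 * 1.225 * 0.849 * 0.401 * 13.87^2
= 0.5 * 1.225 * 0.849 * 0.401 * 192.3769
= 40.115 N

40.115 N


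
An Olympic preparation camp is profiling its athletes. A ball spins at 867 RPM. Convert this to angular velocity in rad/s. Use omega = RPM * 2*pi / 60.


omega = 867 * 2 * pi / 60
= 867 * 6.28318531 / 60
= 5447.522 / 60
= 90.792 rad/s

90.792 rad/s


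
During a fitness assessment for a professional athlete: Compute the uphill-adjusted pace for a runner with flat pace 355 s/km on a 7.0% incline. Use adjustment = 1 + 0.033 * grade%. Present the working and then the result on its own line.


Adjustment factor = 1 + 0.033 * 7.0 = 1.231
Grade-adjusted pace = 355 * 1.231 = 437.01 s/km

437.01 s/km


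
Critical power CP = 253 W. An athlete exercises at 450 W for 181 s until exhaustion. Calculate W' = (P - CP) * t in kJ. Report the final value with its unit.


P - CP = 450 - 253 = 197 W
W' = 197 * 181 = 35657 J
= 35657 / 1000 = 35.657 kJ

35.657 kJ


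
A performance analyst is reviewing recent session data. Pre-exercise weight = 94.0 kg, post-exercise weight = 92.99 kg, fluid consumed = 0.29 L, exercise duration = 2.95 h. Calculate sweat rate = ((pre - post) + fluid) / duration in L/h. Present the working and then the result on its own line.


Weight loss = 94.0 - 92.99 = 1.01 kg (approx L)
Total sweat = 1.01 + 0.29 = 1.3 L
Sweat rate = 1.3 / 2.95 = 0.441 L/h

0.441 L/h


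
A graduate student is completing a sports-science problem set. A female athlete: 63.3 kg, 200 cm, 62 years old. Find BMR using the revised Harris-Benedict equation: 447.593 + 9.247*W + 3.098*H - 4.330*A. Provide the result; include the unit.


Intercept = 447.593
Weight contribution = 9.247 * 63.3 = 585.3351
Height contribution = 3.098 * 200 = 619.6
Age contribution = 4.33 * 62 = 268.46
BMR = 447.593 + 585.3351 + 619.6 - 268.46
= 1384.07 kcal/day

1384.07 kcal/day


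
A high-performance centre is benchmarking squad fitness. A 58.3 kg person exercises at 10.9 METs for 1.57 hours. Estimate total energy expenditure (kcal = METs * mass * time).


Energy = METs * mass(kg) * time(h)
= 10.9 * 58.3 * 1.57
= 997.69 kcal

997.69 kcal


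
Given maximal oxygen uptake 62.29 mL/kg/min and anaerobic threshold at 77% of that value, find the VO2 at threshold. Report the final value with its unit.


Percentage as decimal = 0.77
VO2 at AT = 62.29 * 0.77 = 47.96 mL/kg/min

47.96 mL/kg/min


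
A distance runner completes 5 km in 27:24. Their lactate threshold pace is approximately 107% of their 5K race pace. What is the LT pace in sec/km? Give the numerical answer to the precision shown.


Convert to seconds: 27 min 24 s = 1644 s
Pace per km = 1644 / 5 = 328.8 s/km
LT pace = 328.8 * 1.07 = 351.82 s/km

351.82 s/km


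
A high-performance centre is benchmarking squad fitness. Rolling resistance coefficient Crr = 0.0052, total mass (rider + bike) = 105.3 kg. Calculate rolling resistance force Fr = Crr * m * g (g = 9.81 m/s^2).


Fr = Crr * m * g
= 0.0052 * 105.3 * 9.81
= 5.372 N

5.372 N


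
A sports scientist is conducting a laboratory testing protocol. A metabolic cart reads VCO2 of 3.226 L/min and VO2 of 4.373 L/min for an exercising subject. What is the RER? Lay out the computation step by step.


RER = VCO2 / VO2 = 3.226 / 4.373 = 0.7377

0.7377


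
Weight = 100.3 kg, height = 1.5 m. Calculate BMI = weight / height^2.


height^2 = 1.5^2 = 2.25
BMI = 100.3 / 2.25 = 44.58 kg/m^2

44.58 kg/m^2


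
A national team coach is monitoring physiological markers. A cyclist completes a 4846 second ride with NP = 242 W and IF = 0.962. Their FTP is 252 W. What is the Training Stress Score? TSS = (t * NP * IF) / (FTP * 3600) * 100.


t * NP * IF = 4846 * 242 * 0.962 = 1128168.184
FTP * 3600 = 907200
TSS = (1128168.184 / 907200) * 100 = 124.36

124.36 TSS


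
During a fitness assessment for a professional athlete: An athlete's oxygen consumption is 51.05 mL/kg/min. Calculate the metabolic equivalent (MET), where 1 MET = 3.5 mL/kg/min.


MET = VO2 / 3.5
= 51.05 / 3.5
= 14.59 METs

14.59 METs


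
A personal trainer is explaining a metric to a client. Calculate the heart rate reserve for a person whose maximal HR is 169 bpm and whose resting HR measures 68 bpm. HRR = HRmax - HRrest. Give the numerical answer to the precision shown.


HRmax = 169 bpm
HRrest = 68 bpm
HRR = 169 - 68 = 101 bpm

101 bpm


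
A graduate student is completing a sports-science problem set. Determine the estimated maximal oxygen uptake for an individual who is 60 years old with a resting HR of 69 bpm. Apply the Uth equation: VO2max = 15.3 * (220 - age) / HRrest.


HRmax = 220 - 60 = 160
VO2max = 15.3 * (160 / 69)
= 15.3 * 2.3188
= 35.48 mL/kg/min

35.48 mL/kg/min


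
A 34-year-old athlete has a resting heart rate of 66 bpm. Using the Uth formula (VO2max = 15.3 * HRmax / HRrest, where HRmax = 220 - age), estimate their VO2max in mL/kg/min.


HRmax = 220 - 34 = 186 bpm
Ratio = HRmax / HRrest = 186 / 66 = 2.8182
VO2max = 15.3 * 2.8182 = 43.12 mL/kg/min

43.12 mL/kg/min


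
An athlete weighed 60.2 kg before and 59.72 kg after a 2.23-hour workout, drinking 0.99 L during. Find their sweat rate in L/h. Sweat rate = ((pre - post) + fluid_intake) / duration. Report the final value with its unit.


Body mass change = 0.48 kg
Total sweat loss = 0.48 + 0.99 = 1.47 L
Rate = 1.47 / 2.23 = 0.659 L/h

0.659 L/h


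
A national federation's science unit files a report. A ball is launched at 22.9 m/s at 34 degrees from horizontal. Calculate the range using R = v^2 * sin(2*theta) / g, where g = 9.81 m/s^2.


sin(2 * 34) = sin(68) = 0.927184
v^2 = 22.9^2 = 524.41
R = 524.41 * 0.927184 / 9.81
= 49.564 m

49.564 m


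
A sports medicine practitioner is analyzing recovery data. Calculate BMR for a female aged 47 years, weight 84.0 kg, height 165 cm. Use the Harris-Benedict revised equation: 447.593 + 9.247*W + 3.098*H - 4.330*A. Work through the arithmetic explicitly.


Substituting values:
W term = 9.247 * 84.0 = 776.748
H term = 3.098 * 165 = 511.17
A term = 4.330 * 47 = 203.51
BMR = 1532.0 kcal/day

1532.0 kcal/day


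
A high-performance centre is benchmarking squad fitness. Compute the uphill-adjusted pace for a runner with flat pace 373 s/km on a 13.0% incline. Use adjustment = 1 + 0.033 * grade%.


Adjustment factor = 1 + 0.033 * 13.0 = 1.429
Grade-adjusted pace = 373 * 1.429 = 533.02 s/km

533.02 s/km


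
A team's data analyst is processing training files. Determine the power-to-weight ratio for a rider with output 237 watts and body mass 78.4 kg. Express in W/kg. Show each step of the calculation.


P/W = 237 / 78.4 = 3.023 W/kg

3.023 W/kg


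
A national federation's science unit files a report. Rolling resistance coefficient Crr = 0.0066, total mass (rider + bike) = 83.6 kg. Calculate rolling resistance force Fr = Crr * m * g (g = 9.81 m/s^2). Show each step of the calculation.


Fr = Crr * m * g
= 0.0066 * 83.6 * 9.81
= 5.413 N

5.413 N


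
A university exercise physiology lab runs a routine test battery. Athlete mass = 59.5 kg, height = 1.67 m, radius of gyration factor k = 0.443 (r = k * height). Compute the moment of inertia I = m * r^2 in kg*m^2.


r = k * height = 0.443 * 1.67 = 0.73981 m
r^2 = 0.73981^2 = 0.547319
I = 59.5 * 0.547319 = 32.565 kg*m^2

32.565 kg*m^2


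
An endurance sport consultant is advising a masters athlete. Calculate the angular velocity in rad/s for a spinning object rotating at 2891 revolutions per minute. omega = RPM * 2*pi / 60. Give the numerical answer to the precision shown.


omega = RPM * 2*pi / 60
= 2891 * 6.28318531 / 60
= 302.745 rad/s

302.745 rad/s


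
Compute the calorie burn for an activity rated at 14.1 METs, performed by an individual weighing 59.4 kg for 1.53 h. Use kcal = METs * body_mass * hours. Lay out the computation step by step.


Product of METs and mass = 14.1 * 59.4 = 837.54
Total kcal = 837.54 * 1.53 = 1281.44 kcal

1281.44 kcal


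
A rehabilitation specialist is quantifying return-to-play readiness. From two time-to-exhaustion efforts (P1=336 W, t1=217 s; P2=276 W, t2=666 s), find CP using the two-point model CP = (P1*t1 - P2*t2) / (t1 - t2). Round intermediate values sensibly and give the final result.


Work in trial 1 = 72912 J
Work in trial 2 = 183816 J
Delta work = -110904 J
Delta time = -449 s
CP = -110904 / -449 = 247.0 W

247.0 W


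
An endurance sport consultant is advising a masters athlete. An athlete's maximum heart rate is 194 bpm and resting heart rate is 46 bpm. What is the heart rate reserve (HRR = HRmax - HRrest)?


HRR = HRmax - HRrest
= 194 - 46
= 148 bpm

148 bpm


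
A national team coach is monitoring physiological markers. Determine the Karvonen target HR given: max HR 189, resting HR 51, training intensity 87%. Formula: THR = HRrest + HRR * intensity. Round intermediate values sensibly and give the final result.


HRR = HRmax - HRrest = 189 - 51 = 138
THR = 51 + 138 * 0.87
= 171.06 bpm

171.06 bpm


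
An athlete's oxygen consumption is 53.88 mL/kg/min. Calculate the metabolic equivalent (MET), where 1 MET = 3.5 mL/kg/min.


MET = VO2 / 3.5
= 53.88 / 3.5
= 15.39 METs

15.39 METs


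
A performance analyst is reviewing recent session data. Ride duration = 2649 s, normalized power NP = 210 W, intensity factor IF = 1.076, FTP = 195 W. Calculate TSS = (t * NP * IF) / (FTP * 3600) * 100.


Numerator = 2649 * 210 * 1.076 = 598568.04
Denominator = 195 * 3600 = 702000
TSS = 598568.04 / 702000 * 100
= 85.27

85.27 TSS


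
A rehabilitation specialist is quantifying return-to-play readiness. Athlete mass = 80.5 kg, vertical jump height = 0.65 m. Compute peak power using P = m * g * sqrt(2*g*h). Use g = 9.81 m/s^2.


sqrt(2 * 9.81 * 0.65) = sqrt(12.753) = 3.571134 m/s
P = 80.5 * 9.81 * 3.571134
= 2820.14 W

2820.14 W


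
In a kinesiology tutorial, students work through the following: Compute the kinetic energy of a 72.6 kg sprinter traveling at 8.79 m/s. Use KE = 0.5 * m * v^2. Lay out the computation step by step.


Velocity squared = 77.2641
KE = 0.5 * 72.6 * 77.2641 = 2804.69 J

2804.69 J


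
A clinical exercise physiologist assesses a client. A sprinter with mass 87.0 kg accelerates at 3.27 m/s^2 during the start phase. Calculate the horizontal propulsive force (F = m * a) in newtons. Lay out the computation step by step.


F = m * a
= 87.0 * 3.27
= 284.49 N

284.49 N


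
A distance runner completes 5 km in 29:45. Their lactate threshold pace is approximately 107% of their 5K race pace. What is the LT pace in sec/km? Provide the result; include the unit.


Convert to seconds: 29 min 45 s = 1785 s
Pace per km = 1785 / 5 = 357.0 s/km
LT pace = 357.0 * 1.07 = 381.99 s/km

381.99 s/km


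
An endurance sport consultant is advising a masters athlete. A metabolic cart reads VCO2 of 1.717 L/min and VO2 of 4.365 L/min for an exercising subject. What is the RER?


RER = VCO2 / VO2 = 1.717 / 4.365 = 0.3934

0.3934


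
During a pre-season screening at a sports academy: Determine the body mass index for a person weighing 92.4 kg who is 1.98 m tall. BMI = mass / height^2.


BMI = mass / height^2
= 92.4 / 1.98^2
= 92.4 / 3.9204
= 23.57 kg/m^2

23.57 kg/m^2


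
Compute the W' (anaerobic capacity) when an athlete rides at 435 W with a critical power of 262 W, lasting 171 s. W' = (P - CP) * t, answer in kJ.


Above-CP power = 173 W
Duration = 171 s
W' = 173 * 171 = 29583 J
Convert: 29583 / 1000 = 29.583 kJ

29.583 kJ


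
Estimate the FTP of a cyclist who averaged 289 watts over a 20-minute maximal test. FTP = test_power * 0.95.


FTP = 289 * 0.95 = 274.55 W

274.55 W


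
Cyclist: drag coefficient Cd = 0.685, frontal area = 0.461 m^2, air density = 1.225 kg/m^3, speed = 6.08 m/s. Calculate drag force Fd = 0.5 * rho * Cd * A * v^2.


v^2 = 6.08^2 = 36.9664
Fd = 0.5 * 1.225 * 0.685 * 0.461 * 36.9664
= 7.15 N

7.15 N


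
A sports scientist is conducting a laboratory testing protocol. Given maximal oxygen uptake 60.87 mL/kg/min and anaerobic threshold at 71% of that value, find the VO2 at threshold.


Percentage as decimal = 0.71
VO2 at AT = 60.87 * 0.71 = 43.22 mL/kg/min

43.22 mL/kg/min


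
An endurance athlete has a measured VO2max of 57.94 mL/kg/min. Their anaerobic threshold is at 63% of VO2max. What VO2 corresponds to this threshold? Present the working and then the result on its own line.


Anaerobic threshold VO2 = VO2max * 63%
= 57.94 * 0.63
= 36.5 mL/kg/min

36.5 mL/kg/min


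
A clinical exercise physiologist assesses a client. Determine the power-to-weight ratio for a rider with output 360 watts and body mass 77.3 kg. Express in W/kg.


P/W = 360 / 77.3 = 4.657 W/kg

4.657 W/kg


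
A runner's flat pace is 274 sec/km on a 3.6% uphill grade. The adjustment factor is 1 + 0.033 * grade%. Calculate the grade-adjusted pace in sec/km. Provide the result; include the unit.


Factor = 1 + 0.033 * 3.6 = 1.1188
Adjusted pace = 274 * 1.1188
= 306.55 sec/km

306.55 s/km


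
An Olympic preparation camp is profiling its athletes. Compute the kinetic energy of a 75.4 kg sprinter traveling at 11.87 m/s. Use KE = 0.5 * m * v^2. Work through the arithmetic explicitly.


Velocity squared = 140.8969
KE = 0.5 * 75.4 * 140.8969 = 5311.81 J

5311.81 J


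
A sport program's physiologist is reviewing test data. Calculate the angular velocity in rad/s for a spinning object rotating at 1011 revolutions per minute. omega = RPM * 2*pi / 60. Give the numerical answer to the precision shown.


omega = RPM * 2*pi / 60
= 1011 * 6.28318531 / 60
= 105.872 rad/s

105.872 rad/s


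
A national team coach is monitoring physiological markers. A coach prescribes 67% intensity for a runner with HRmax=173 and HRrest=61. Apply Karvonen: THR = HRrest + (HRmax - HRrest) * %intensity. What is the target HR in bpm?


Heart rate reserve = 173 - 61 = 112
Intensity fraction = 67 / 100 = 0.67
THR = 61 + 112 * 0.67 = 136.04 bpm

136.04 bpm


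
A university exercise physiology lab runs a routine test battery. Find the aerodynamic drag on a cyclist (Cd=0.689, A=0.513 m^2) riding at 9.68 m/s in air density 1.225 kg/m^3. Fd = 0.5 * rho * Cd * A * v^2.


Fd = 0.5 * 1.225 * 0.689 * 0.513 * 9.68^2
= 0.5 * 1.225 * 0.689 * 0.513 * 93.7024
= 20.286 N

20.286 N


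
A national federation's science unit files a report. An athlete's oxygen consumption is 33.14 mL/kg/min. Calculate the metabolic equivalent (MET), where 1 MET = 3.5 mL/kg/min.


MET = VO2 / 3.5
= 33.14 / 3.5
= 9.47 METs

9.47 METs


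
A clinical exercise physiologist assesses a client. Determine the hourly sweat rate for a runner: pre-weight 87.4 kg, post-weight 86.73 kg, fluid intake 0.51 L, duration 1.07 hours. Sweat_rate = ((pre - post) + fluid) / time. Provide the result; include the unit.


Mass lost = 87.4 - 86.73 = 0.67 kg
Add fluid consumed: 0.67 + 0.51 = 1.18 L total sweat
Sweat rate = 1.18 / 1.07 = 1.103 L/h

1.103 L/h


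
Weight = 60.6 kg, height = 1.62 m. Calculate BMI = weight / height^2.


height^2 = 1.62^2 = 2.6244
BMI = 60.6 / 2.6244 = 23.09 kg/m^2

23.09 kg/m^2


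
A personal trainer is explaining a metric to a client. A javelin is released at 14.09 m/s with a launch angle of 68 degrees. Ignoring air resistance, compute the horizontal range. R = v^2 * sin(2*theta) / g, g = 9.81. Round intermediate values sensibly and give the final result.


Launch speed squared = 198.5281
sin(2 * 68 deg) = 0.694658
Range = 198.5281 * 0.694658 / 9.81
= 14.058 m

14.058 m


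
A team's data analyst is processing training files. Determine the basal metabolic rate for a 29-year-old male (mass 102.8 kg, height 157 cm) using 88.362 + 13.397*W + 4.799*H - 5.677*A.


BMR = 88.362 + 13.397*102.8 + 4.799*157 - 5.677*29
= 2054.38 kcal/day

2054.38 kcal/day


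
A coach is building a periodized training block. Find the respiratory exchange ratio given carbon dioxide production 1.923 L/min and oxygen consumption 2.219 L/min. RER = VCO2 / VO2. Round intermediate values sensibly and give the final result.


VCO2 = 1.923 L/min
VO2 = 2.219 L/min
RER = 1.923 / 2.219 = 0.8666

0.8666


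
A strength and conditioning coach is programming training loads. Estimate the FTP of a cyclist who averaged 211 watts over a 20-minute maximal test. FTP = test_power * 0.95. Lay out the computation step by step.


FTP = 211 * 0.95 = 200.45 W

200.45 W


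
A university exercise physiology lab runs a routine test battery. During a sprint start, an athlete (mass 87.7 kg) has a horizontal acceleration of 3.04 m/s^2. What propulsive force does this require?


Propulsive force = mass * acceleration
= 87.7 kg * 3.04 m/s^2
= 266.61 N

266.61 N


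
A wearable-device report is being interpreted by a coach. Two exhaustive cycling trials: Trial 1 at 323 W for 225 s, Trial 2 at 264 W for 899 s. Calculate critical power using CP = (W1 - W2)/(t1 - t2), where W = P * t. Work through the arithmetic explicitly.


W1 = 323 * 225 = 72675 J
W2 = 264 * 899 = 237336 J
CP = (72675 - 237336) / (225 - 899)
= -164661 / -674
= 244.3 W

244.3 W


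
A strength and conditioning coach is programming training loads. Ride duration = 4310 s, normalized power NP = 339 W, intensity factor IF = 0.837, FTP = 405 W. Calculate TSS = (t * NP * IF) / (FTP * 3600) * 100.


Numerator = 4310 * 339 * 0.837 = 1222932.33
Denominator = 405 * 3600 = 1458000
TSS = 1222932.33 / 1458000 * 100
= 83.88

83.88 TSS


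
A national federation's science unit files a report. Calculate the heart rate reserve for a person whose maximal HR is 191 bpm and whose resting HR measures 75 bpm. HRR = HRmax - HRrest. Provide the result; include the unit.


HRmax = 191 bpm
HRrest = 75 bpm
HRR = 191 - 75 = 116 bpm

116 bpm
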